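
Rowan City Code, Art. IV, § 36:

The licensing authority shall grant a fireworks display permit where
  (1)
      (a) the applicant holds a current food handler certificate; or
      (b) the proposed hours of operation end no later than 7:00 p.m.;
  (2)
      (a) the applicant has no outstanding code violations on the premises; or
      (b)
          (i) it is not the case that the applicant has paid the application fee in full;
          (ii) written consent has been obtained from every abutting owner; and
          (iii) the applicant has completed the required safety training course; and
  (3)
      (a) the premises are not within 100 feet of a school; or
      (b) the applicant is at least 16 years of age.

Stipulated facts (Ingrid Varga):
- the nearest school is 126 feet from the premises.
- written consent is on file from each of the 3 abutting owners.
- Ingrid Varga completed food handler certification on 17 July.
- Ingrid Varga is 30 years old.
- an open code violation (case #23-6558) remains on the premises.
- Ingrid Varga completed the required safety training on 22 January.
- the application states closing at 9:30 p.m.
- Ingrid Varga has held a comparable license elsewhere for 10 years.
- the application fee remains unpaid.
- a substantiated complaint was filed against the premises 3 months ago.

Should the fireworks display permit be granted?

(a) food handler cert. — met.
(b) closes by 7 p.m. — fails.
(1) = T OR F = true.
(a) no code violations — fails.
(i) not (fee paid) — holds.
(ii) all abutters consent — holds.
(iii) safety training — met.
(b) = T AND T AND T = true.
(2) = F OR T = true.
(a) ≥100 ft from school — holds.
(b) age ≥ 16 — holds.
(3) = T OR T = true.
Overall: T AND T AND T → true.

Yes — granted.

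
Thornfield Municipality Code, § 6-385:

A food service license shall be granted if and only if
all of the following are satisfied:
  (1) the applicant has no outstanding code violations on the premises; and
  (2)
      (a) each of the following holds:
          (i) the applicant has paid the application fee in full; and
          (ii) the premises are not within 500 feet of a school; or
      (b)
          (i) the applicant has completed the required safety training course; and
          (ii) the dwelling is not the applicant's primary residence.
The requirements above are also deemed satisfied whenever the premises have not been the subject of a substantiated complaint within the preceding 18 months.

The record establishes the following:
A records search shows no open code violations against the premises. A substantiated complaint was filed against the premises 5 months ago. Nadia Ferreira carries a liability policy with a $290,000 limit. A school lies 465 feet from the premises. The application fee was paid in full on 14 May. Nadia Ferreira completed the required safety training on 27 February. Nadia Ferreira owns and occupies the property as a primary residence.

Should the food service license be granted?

No — denied.

(1) no code violations — satisfied.
(i) fee paid — met.
(ii) ≥500 ft from school — fails.
(a): T AND F → false.
(i) safety training — met.
(ii) not (primary residence) — not satisfied.
So (b) is not satisfied (T AND F).
(2): F OR F → false.
Overall = T AND F = false.
Exception (no complaint in 18 mo.) — not satisfied.
Result: main false OR exception false → false.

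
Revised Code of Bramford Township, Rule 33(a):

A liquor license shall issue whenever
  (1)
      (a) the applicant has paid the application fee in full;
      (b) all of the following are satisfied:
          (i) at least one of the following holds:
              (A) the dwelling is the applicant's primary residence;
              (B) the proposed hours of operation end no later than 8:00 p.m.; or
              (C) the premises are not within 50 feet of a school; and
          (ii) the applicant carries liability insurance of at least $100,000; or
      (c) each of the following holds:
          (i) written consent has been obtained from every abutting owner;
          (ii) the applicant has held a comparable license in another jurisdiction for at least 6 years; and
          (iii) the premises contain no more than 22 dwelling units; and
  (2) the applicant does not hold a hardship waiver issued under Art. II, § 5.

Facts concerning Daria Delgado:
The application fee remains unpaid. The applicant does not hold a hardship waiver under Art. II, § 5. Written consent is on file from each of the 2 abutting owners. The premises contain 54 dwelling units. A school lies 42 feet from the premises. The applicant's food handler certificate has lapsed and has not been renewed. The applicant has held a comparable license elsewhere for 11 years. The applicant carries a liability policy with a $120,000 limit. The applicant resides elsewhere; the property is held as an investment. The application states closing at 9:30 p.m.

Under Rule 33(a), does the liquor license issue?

(a) fee paid — fails.
(A) primary residence — fails.
(B) closes by 8 p.m. — not met.
(C) ≥50 ft from school — not satisfied.
(i): F OR F OR F → false.
(ii) insurance ≥ $100,000 — holds.
So (b) is not satisfied (F AND T).
(i) all abutters consent — satisfied.
(ii) prior license ≥ 6 yr — satisfied.
(iii) ≤ 22 units — not met.
So (c) is not satisfied (T AND T AND F).
So (1) is not satisfied (F OR F OR F).
(2) not (hardship waiver) — satisfied.
Overall: F AND T → false.

No — denied.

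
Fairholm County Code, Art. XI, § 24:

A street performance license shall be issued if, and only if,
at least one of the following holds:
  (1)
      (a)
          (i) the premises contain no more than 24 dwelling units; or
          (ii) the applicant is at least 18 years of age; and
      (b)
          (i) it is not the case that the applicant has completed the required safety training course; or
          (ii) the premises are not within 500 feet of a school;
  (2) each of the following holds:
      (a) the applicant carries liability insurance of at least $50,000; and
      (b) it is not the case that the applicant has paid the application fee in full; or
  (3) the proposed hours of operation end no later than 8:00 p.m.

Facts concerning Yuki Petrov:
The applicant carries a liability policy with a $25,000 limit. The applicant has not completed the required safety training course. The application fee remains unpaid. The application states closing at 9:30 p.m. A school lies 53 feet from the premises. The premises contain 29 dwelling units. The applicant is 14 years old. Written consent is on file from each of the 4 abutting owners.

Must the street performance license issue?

(i) ≤ 24 units — not met.
(ii) age ≥ 18 — not met.
So (a) is not satisfied (F OR F).
(i) not (safety training) — holds.
(ii) ≥500 ft from school — fails.
So (b) is satisfied (T OR F).
(1): F AND T → false.
(a) insurance ≥ $50,000 — fails.
(b) not (fee paid) — satisfied.
(2) = F AND T = false.
(3) closes by 8 p.m. — not satisfied.
Overall: F OR F OR F → false.

No — denied.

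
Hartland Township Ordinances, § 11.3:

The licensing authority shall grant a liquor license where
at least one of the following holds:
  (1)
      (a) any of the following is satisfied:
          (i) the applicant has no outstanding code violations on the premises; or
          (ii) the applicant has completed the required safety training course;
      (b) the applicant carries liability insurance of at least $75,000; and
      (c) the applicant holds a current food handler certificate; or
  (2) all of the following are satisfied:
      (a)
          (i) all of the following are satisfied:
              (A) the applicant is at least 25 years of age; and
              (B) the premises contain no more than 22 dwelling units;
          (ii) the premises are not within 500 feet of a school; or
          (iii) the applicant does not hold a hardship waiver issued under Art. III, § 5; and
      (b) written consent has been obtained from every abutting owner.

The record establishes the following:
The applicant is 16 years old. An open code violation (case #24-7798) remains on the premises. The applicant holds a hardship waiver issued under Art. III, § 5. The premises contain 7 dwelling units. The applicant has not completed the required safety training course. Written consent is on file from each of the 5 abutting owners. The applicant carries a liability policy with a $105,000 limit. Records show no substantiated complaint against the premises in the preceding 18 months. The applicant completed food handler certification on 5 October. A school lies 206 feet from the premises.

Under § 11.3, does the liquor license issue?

(i) no code violations — fails.
(ii) safety training — fails.
(a): F OR F → false.
(b) insurance ≥ $75,000 — satisfied.
(c) food handler cert. — met.
So (1) is not satisfied (F AND T AND T).
(A) age ≥ 25 — not met.
(B) ≤ 22 units — satisfied.
(i) = F AND T = false.
(ii) ≥500 ft from school — not met.
(iii) not (hardship waiver) — fails.
(a) = F OR F OR F = false.
(b) all abutters consent — met.
(2) = F AND T = false.
Overall = F OR F = false.

No — denied.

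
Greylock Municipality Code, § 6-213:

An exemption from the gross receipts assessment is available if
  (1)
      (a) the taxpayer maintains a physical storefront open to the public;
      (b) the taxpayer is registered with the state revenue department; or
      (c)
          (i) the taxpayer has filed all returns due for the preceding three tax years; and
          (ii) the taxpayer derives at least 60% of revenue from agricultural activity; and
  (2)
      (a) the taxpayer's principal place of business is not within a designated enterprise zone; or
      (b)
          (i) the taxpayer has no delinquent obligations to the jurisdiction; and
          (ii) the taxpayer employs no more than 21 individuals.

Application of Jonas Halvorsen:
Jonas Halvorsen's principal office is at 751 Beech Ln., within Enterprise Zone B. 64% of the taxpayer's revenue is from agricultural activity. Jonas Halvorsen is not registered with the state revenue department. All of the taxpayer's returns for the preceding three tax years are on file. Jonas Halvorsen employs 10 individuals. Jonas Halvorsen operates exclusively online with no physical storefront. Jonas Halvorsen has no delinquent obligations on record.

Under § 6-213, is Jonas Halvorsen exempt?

Yes — exempt.

(a) has storefront — not met.
(b) state-registered — fails.
(i) returns current — holds.
(ii) ≥60% agricultural — satisfied.
(c): T AND T → true.
(1) = F OR F OR T = true.
(a) not (in enterprise zone) — not satisfied.
(i) no delinquency — holds.
(ii) ≤ 21 employees — met.
So (b) is satisfied (T AND T).
(2) = F OR T = true.
So Overall is satisfied (T AND T).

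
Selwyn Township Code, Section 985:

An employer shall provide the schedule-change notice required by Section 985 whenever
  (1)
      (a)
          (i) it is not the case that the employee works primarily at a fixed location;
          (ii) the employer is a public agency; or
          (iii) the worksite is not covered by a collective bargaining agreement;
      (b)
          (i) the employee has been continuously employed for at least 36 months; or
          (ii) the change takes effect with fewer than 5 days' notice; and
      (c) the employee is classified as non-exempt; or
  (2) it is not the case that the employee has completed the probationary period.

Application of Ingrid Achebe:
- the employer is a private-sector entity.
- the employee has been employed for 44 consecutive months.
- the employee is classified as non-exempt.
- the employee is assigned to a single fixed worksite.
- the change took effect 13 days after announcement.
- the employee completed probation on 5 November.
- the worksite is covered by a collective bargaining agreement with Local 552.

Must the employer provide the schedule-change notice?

No — not required.

(i) not (fixed location) — not satisfied.
(ii) public agency — not met.
(iii) no CBA — fails.
(a): F OR F OR F → false.
(i) tenure ≥ 36 mo. — holds.
(ii) < 5 days' notice — not met.
So (b) is satisfied (T OR F).
(c) non-exempt — met.
(1): F AND T AND T → false.
(2) not (past probation) — not satisfied.
So Overall is not satisfied (F OR F).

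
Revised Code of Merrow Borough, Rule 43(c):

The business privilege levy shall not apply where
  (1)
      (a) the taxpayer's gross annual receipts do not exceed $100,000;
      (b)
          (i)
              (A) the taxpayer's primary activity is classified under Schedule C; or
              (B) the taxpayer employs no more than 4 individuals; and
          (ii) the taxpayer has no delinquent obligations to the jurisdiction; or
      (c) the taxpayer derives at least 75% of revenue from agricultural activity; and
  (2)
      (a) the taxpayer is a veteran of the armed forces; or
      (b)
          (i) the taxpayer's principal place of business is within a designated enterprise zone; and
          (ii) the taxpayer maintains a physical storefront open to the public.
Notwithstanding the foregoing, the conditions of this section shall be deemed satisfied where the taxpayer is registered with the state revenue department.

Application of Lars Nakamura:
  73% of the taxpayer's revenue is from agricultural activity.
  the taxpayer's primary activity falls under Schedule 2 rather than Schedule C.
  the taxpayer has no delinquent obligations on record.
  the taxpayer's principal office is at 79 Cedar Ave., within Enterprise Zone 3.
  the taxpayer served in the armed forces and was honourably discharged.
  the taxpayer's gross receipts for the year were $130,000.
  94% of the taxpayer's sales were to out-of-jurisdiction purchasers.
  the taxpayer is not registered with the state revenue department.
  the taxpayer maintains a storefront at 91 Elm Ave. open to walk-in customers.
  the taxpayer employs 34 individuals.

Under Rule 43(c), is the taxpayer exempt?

(a) receipts ≤ $100,000 — fails.
(A) Schedule C activity — not met.
(B) ≤ 4 employees — not satisfied.
(i): F OR F → false.
(ii) no delinquency — met.
(b): F AND T → false.
(c) ≥75% agricultural — not satisfied.
So (1) is not satisfied (F OR F OR F).
(a) veteran — holds.
(i) in enterprise zone — satisfied.
(ii) has storefront — satisfied.
So (b) is satisfied (T AND T).
So (2) is satisfied (T OR T).
So Overall is not satisfied (F AND T).
Exception (state-registered) — not satisfied.
Result: main false OR exception false → false.

No — not exempt.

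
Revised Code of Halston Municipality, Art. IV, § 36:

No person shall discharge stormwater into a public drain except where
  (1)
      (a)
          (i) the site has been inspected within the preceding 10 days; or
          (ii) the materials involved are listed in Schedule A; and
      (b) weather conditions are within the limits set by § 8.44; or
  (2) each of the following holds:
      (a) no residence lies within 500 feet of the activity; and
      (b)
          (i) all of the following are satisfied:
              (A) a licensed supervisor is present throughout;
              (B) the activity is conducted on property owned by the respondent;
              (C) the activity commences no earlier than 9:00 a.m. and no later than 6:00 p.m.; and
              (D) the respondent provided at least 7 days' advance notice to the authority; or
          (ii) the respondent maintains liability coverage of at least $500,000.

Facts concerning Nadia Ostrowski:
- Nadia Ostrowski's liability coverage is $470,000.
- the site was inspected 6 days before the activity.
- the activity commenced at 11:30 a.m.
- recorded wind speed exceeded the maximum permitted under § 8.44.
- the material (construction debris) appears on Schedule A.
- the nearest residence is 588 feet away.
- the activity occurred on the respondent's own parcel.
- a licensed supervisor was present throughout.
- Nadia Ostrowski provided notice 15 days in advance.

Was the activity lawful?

Yes — lawful.

(i) site inspected — holds.
(ii) Schedule A material — holds.
(a) = T OR T = true.
(b) weather ok — fails.
So (1) is not satisfied (T AND F).
(a) no residence in 500 ft — holds.
(A) supervisor present — holds.
(B) own property — met.
(C) start within hours — met.
(D) ≥7 days' notice — met.
(i) = T AND T AND T AND T = true.
(ii) coverage ≥ $500,000 — fails.
(b) = T OR F = true.
(2): T AND T → true.
So Overall is satisfied (F OR T).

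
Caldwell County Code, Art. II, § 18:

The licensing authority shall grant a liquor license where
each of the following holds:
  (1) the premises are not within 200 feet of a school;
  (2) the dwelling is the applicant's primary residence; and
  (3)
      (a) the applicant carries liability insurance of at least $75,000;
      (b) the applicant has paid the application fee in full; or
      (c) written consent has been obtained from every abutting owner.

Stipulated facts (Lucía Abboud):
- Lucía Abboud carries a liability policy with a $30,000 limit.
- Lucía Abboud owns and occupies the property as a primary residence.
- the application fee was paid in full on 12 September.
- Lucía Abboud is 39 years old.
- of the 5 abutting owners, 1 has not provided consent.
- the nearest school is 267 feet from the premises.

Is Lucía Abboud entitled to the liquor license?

Yes — granted.

(1) ≥200 ft from school — met.
(2) primary residence — met.
(a) insurance ≥ $75,000 — not satisfied.
(b) fee paid — met.
(c) all abutters consent — not met.
So (3) is satisfied (F OR T OR F).
Overall = T AND T AND T = true.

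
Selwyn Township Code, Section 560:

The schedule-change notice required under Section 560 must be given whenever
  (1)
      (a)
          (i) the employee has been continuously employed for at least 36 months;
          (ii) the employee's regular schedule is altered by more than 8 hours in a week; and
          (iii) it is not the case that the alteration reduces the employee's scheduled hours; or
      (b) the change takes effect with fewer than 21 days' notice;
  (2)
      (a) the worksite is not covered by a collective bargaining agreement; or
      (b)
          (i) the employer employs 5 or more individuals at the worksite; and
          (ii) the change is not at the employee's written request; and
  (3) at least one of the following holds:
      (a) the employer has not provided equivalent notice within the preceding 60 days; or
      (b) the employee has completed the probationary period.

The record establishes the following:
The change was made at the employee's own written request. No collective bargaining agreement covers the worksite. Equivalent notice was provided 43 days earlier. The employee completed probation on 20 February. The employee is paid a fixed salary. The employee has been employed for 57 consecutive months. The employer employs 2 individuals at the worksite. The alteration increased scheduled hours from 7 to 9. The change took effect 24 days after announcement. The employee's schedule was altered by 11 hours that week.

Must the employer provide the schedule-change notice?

Yes — required.

(i) tenure ≥ 36 mo. — satisfied.
(ii) schedule shift > 8h — met.
(iii) not (hours reduced) — satisfied.
So (a) is satisfied (T AND T AND T).
(b) < 21 days' notice — not met.
(1): T OR F → true.
(a) no CBA — satisfied.
(i) ≥ 5 at site — fails.
(ii) not employee-requested — not met.
(b): F AND F → false.
(2) = T OR F = true.
(a) no recent notice — not satisfied.
(b) past probation — holds.
(3) = F OR T = true.
So Overall is satisfied (T AND T AND T).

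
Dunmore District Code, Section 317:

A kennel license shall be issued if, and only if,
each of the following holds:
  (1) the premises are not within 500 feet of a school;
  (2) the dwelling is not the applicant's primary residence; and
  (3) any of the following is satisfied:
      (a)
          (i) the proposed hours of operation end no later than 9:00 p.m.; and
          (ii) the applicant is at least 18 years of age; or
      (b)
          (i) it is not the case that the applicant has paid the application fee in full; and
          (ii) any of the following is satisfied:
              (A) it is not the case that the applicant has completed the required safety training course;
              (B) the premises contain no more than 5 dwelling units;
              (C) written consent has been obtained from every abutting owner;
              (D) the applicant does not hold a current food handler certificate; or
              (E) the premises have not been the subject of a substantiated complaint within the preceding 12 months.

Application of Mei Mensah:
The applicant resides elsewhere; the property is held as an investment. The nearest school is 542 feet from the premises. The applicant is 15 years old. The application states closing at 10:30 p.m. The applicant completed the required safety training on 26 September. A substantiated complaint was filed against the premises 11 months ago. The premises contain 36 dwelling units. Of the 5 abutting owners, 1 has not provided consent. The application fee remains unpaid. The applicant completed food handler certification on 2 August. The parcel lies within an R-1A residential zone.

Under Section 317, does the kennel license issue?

(1) ≥500 ft from school — met.
(2) not (primary residence) — met.
(i) closes by 9 p.m. — not met.
(ii) age ≥ 18 — not satisfied.
(a) = F AND F = false.
(i) not (fee paid) — satisfied.
(A) not (safety training) — fails.
(B) ≤ 5 units — not met.
(C) all abutters consent — not met.
(D) not (food handler cert.) — not met.
(E) no complaint in 12 mo. — not satisfied.
(ii) = F OR F OR F OR F OR F = false.
(b): T AND F → false.
(3) = F OR F = false.
Overall = T AND T AND F = false.

No — denied.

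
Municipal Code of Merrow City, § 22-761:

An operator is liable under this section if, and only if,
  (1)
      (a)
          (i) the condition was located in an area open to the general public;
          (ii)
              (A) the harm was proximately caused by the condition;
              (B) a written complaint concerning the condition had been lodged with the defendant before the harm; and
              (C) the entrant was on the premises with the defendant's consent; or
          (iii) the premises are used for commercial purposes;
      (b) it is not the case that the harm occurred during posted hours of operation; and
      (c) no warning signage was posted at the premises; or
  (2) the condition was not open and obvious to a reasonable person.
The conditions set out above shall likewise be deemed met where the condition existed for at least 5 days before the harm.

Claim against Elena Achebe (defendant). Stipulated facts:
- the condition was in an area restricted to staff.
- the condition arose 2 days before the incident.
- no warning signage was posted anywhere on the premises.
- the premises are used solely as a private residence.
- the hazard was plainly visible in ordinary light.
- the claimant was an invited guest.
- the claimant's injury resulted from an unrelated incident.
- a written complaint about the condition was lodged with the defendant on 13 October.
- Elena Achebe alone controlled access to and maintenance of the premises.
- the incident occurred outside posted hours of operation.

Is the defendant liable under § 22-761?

(i) public area — not met.
(A) proximate cause — fails.
(B) complaint lodged — holds.
(C) consent to enter — met.
So (ii) is not satisfied (F AND T AND T).
(iii) commercial use — not met.
So (a) is not satisfied (F OR F OR F).
(b) not (during posted hours) — satisfied.
(c) no signage posted — satisfied.
(1) = F AND T AND T = false.
(2) not open/obvious — fails.
Overall: F OR F → false.
Exception (condition ≥5 days old) — not satisfied.
Result: main false OR exception false → false.

No — not liable.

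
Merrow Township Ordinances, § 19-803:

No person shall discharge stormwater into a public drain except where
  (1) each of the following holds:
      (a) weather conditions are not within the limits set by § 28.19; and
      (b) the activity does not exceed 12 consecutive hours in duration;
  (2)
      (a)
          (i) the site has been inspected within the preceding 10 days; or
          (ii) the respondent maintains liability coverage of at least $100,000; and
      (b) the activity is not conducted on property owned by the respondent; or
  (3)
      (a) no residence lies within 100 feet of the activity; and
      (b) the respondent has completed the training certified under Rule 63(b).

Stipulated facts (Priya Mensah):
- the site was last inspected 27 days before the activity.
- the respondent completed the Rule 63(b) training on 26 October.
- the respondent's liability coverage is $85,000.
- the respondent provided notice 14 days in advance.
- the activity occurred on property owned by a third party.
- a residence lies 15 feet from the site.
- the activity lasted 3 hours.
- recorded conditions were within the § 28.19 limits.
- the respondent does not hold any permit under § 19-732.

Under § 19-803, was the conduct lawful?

(a) not (weather ok) — not satisfied.
(b) ≤ 12 hrs duration — holds.
(1) = F AND T = false.
(i) site inspected — not satisfied.
(ii) coverage ≥ $100,000 — not met.
(a): F OR F → false.
(b) not (own property) — satisfied.
(2) = F AND T = false.
(a) no residence in 100 ft — not met.
(b) training certified — satisfied.
(3): F AND T → false.
So Overall is not satisfied (F OR F OR F).

No — unlawful.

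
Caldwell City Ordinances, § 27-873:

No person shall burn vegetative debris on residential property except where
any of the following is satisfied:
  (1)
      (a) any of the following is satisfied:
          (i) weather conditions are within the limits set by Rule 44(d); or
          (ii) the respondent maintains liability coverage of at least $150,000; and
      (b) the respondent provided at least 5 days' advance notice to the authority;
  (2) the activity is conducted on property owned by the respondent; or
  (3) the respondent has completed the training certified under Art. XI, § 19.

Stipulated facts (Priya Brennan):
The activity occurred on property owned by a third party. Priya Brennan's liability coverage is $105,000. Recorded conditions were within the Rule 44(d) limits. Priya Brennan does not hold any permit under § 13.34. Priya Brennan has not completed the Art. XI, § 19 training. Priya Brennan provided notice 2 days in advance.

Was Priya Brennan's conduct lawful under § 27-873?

No — unlawful.

(i) weather ok — holds.
(ii) coverage ≥ $150,000 — not satisfied.
(a) = T OR F = true.
(b) ≥5 days' notice — not satisfied.
(1) = T AND F = false.
(2) own property — not satisfied.
(3) training certified — not satisfied.
So Overall is not satisfied (F OR F OR F).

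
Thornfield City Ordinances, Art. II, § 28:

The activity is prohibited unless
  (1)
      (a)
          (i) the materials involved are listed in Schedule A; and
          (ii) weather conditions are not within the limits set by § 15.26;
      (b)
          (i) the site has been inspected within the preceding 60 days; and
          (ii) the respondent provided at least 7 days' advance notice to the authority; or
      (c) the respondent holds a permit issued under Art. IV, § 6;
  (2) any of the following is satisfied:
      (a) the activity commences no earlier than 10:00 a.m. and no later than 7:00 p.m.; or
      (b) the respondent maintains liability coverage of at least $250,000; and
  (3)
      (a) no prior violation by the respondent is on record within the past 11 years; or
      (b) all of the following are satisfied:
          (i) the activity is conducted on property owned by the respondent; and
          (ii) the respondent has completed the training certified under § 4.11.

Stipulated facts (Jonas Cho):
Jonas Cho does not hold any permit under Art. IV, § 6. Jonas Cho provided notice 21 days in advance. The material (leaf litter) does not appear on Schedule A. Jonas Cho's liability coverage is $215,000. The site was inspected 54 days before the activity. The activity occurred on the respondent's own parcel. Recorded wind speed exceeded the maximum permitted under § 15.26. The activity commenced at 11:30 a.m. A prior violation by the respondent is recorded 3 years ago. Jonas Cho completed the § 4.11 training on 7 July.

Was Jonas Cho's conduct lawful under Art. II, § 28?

Yes — lawful.

(i) Schedule A material — not met.
(ii) not (weather ok) — satisfied.
So (a) is not satisfied (F AND T).
(i) site inspected — met.
(ii) ≥7 days' notice — holds.
(b) = T AND T = true.
(c) holds permit — not satisfied.
So (1) is satisfied (F OR T OR F).
(a) start within hours — met.
(b) coverage ≥ $250,000 — not satisfied.
(2) = T OR F = true.
(a) no prior violation — not met.
(i) own property — holds.
(ii) training certified — met.
So (b) is satisfied (T AND T).
(3) = F OR T = true.
So Overall is satisfied (T AND T AND T).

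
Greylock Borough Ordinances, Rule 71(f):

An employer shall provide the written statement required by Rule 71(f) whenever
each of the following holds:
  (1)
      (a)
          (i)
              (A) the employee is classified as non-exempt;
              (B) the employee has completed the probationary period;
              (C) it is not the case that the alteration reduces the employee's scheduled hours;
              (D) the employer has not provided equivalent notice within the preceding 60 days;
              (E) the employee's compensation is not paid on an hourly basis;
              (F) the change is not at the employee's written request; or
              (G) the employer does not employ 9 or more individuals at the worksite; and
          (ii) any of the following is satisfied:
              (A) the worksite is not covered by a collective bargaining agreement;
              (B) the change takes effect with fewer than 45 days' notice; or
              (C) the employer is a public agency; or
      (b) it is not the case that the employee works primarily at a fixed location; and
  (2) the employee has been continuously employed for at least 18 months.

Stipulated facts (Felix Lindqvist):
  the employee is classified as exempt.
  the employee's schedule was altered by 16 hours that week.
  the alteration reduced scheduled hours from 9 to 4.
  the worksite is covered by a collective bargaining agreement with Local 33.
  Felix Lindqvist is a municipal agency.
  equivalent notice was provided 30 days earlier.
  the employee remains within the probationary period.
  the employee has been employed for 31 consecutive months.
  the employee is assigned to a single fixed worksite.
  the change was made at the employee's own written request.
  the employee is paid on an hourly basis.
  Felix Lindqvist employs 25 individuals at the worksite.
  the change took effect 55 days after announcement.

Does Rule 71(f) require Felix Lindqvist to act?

No — not required.

(A) non-exempt — not satisfied.
(B) past probation — fails.
(C) not (hours reduced) — not satisfied.
(D) no recent notice — fails.
(E) not (hourly-paid) — not met.
(F) not employee-requested — fails.
(G) not (≥ 9 at site) — fails.
(i) = F OR F OR F OR F OR F OR F OR F = false.
(A) no CBA — not met.
(B) < 45 days' notice — fails.
(C) public agency — satisfied.
So (ii) is satisfied (F OR F OR T).
(a) = F AND T = false.
(b) not (fixed location) — not met.
(1) = F OR F = false.
(2) tenure ≥ 18 mo. — holds.
Overall: F AND T → false.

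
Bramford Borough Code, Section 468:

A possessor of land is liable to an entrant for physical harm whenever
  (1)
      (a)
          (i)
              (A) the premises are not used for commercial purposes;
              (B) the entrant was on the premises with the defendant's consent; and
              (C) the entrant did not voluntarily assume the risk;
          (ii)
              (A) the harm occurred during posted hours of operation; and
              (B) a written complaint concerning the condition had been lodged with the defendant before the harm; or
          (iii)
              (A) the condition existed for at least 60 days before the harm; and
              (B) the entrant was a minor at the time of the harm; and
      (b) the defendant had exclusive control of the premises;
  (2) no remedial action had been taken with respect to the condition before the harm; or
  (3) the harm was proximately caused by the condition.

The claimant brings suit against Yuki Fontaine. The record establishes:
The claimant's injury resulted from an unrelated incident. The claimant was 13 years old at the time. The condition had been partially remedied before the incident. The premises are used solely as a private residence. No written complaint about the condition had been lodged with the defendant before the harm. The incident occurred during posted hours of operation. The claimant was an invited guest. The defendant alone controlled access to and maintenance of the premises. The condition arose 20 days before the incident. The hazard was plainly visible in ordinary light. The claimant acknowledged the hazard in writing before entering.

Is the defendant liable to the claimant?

(A) not (commercial use) — met.
(B) consent to enter — satisfied.
(C) no assumed risk — fails.
So (i) is not satisfied (T AND T AND F).
(A) during posted hours — holds.
(B) complaint lodged — not met.
(ii) = T AND F = false.
(A) condition ≥60 days old — not satisfied.
(B) entrant a minor — holds.
(iii) = F AND T = false.
(a) = F OR F OR F = false.
(b) exclusive control — holds.
(1): F AND T → false.
(2) no remedial action — fails.
(3) proximate cause — fails.
So Overall is not satisfied (F OR F OR F).

No — not liable.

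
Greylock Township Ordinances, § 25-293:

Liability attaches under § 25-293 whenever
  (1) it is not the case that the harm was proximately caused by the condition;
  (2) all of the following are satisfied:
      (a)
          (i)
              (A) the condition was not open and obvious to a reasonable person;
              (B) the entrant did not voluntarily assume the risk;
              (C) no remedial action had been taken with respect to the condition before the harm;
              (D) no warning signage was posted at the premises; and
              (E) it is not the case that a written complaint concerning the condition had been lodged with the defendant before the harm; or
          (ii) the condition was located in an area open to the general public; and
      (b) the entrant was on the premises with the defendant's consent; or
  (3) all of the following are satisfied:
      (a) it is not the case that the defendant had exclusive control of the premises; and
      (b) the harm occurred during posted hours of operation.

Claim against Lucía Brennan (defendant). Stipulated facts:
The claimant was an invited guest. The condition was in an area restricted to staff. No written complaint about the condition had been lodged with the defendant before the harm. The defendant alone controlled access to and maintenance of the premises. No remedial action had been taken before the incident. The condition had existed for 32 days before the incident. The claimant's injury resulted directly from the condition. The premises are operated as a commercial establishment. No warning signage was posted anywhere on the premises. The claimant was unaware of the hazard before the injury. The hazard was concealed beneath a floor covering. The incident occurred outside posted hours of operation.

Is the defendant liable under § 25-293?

(1) not (proximate cause) — not met.
(A) not open/obvious — holds.
(B) no assumed risk — holds.
(C) no remedial action — holds.
(D) no signage posted — holds.
(E) not (complaint lodged) — met.
(i): T AND T AND T AND T AND T → true.
(ii) public area — not met.
(a) = T OR F = true.
(b) consent to enter — met.
(2): T AND T → true.
(a) not (exclusive control) — fails.
(b) during posted hours — not satisfied.
(3) = F AND F = false.
So Overall is satisfied (F OR T OR F).

Yes — liable.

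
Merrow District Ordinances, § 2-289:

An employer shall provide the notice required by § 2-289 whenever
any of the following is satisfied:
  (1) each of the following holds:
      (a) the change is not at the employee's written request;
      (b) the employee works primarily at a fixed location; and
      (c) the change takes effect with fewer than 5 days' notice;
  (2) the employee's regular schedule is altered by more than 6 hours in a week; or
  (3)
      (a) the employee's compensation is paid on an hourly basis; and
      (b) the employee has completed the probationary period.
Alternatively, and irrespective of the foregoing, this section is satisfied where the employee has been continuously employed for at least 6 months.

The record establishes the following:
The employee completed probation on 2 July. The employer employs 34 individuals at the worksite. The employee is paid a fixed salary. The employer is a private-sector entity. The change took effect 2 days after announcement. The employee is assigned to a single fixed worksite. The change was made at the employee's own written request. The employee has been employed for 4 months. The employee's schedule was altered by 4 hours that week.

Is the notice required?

No — not required.

(a) not employee-requested — fails.
(b) fixed location — holds.
(c) < 5 days' notice — met.
(1) = F AND T AND T = false.
(2) schedule shift > 6h — not met.
(a) hourly-paid — not met.
(b) past probation — met.
So (3) is not satisfied (F AND T).
So Overall is not satisfied (F OR F OR F).
Exception (tenure ≥ 6 mo.) — not satisfied.
Result: main false OR exception false → false.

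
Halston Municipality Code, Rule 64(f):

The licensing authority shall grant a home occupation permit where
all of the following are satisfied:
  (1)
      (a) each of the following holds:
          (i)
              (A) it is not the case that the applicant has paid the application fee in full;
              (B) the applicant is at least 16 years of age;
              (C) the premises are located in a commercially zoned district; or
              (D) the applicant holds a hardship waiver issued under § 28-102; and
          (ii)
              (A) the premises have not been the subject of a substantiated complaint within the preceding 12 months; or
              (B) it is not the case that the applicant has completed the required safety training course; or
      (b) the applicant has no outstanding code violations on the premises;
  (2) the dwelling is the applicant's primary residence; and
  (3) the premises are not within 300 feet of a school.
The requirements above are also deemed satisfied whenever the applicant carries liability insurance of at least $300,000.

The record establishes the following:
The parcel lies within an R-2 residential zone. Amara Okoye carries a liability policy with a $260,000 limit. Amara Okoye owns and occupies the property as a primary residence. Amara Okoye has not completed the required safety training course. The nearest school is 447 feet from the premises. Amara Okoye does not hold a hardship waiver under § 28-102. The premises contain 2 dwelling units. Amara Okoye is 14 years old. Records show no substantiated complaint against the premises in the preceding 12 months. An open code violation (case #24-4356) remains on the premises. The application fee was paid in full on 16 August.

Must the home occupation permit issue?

No — denied.

(A) not (fee paid) — fails.
(B) age ≥ 16 — not satisfied.
(C) commercially zoned — fails.
(D) hardship waiver — not satisfied.
So (i) is not satisfied (F OR F OR F OR F).
(A) no complaint in 12 mo. — holds.
(B) not (safety training) — satisfied.
(ii): T OR T → true.
So (a) is not satisfied (F AND T).
(b) no code violations — not satisfied.
So (1) is not satisfied (F OR F).
(2) primary residence — satisfied.
(3) ≥300 ft from school — satisfied.
So Overall is not satisfied (F AND T AND T).
Exception (insurance ≥ $300,000) — not satisfied.
Result: main false OR exception false → false.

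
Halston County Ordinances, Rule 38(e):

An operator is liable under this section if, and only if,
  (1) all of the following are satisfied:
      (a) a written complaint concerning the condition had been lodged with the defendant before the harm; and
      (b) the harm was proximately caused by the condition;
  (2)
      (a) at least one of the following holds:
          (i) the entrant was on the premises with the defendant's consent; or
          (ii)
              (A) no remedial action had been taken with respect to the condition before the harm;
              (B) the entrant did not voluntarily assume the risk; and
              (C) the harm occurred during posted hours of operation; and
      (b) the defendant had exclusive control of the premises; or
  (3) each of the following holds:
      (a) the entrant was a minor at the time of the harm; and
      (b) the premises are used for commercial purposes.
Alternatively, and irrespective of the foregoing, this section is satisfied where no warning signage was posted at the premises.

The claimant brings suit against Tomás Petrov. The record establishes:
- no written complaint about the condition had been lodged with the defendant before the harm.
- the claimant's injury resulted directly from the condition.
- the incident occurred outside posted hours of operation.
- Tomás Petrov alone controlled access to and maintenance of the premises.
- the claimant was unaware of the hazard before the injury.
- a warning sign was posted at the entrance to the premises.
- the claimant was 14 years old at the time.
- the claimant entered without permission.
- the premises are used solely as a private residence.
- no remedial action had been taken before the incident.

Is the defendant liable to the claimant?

No — not liable.

(a) complaint lodged — not satisfied.
(b) proximate cause — met.
(1): F AND T → false.
(i) consent to enter — fails.
(A) no remedial action — met.
(B) no assumed risk — met.
(C) during posted hours — fails.
(ii): T AND T AND F → false.
(a) = F OR F = false.
(b) exclusive control — satisfied.
So (2) is not satisfied (F AND T).
(a) entrant a minor — satisfied.
(b) commercial use — fails.
So (3) is not satisfied (T AND F).
Overall: F OR F OR F → false.
Exception (no signage posted) — not satisfied.
Result: main false OR exception false → false.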